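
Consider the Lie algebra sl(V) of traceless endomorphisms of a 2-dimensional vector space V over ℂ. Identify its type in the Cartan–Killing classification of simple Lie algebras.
A_1 (sl(2))

This is sl(2), which has dimension 2^2 - 1 = 3 and rank 2 - 1 = 1 (a Cartan subalgebra is the diagonal traceless matrices). In the classification of classical Lie algebras, the special linear algebra sl(n+1) has type A_n; here n = 1, so the Dynkin diagram is a chain of 1 nodes with single edges (A_1). Hence the type is A_1.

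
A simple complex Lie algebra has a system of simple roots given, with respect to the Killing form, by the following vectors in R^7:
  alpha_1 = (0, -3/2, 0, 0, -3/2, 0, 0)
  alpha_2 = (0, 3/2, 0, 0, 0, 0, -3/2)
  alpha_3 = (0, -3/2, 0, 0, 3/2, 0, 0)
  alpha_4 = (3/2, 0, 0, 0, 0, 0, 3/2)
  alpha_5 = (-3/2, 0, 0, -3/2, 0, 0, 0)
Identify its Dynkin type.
Compute the Cartan integers a_ij = 2(alpha_i, alpha_j)/(alpha_j, alpha_j); the resulting 5x5 Cartan matrix is
[[2, -1, 0, 0, 0], [-1, 2, -1, -1, 0], [0, -1, 2, 0, 0], [0, -1, 0, 2, -1], [0, 0, 0, -1, 2]].
All simple roots have the same length, so the diagram is simply laced. The associated Dynkin diagram is a chain of 3 nodes with a fork of two nodes at one end (D_5), so the type is D_5 (the algebra so(10)).

D_5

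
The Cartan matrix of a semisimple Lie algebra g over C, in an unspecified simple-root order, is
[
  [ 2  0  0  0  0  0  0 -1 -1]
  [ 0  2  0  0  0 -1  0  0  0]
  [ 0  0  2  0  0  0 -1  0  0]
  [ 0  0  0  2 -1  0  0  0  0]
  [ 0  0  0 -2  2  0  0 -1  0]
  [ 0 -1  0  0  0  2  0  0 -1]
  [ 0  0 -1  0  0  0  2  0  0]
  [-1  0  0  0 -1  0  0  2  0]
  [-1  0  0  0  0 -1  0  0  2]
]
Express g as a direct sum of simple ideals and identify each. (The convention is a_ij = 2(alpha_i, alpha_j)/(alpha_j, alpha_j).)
The diagram associated to this matrix has two connected components: the simple roots {alpha_3, alpha_7} form a chain of 2 nodes with single edges (A_2), and {alpha_1, alpha_2, alpha_4, alpha_5, alpha_6, alpha_8, alpha_9} form a chain of 7 nodes with a double edge at one end; the terminal node there is the unique short simple root (B_7). A semisimple Lie algebra decomposes uniquely as the direct sum of simple ideals, one per connected component of its Dynkin diagram, so g ≅ A_2 ⊕ B_7 (dimension 8 + 105 = 113).

A_2 + B_7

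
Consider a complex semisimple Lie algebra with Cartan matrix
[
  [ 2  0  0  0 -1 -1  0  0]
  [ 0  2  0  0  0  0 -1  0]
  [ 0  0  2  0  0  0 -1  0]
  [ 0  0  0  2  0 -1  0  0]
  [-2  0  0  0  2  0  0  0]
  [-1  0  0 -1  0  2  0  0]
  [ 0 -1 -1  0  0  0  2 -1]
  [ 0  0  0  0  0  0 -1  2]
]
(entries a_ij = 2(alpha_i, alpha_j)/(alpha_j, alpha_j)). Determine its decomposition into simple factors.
C_4 (sp(8)) + D_4 (so(8))

The diagram associated to this matrix has two connected components: the simple roots {alpha_1, alpha_4, alpha_5, alpha_6} form a chain of 4 nodes with a double edge at one end; the terminal node there is the unique long simple root (C_4), and {alpha_2, alpha_3, alpha_7, alpha_8} form a chain of 2 nodes with a fork of two nodes at one end (D_4). A semisimple Lie algebra decomposes uniquely as the direct sum of simple ideals, one per connected component of its Dynkin diagram, so g ≅ C_4 ⊕ D_4 (dimension 36 + 28 = 64).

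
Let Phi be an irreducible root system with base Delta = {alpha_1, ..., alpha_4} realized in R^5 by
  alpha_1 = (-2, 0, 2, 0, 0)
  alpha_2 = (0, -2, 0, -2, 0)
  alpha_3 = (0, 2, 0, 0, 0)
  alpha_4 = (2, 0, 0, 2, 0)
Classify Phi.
B4

Compute the Cartan integers a_ij = 2(alpha_i, alpha_j)/(alpha_j, alpha_j); the resulting 4x4 Cartan matrix is
[[2, 0, 0, -1], [0, 2, -2, -1], [0, -1, 2, 0], [-1, -1, 0, 2]].
The roots have two lengths (squared-length ratio 2:1); the short ones are alpha_{3}. The associated Dynkin diagram is a chain of 4 nodes with a double edge at one end; the terminal node there is the unique short simple root (B_4), so the type is B_4 (the algebra so(9)).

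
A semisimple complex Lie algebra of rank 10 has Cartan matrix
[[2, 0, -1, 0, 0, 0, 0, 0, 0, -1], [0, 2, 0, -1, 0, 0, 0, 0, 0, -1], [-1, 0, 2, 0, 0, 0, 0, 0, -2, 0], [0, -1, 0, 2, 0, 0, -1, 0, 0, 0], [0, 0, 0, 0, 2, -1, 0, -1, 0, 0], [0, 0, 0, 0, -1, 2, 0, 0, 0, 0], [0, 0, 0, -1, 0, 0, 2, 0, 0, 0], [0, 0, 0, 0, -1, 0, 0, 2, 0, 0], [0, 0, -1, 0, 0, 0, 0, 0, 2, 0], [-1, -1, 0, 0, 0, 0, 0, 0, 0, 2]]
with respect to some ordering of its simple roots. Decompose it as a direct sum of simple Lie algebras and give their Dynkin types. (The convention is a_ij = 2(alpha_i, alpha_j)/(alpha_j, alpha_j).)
A_3 (sl(4)) ⊕ B_7 (so(15))

The diagram associated to this matrix has two connected components: the simple roots {alpha_5, alpha_6, alpha_8} form a chain of 3 nodes with single edges (A_3), and {alpha_1, alpha_2, alpha_3, alpha_4, alpha_7, alpha_9, alpha_10} form a chain of 7 nodes with a double edge at one end; the terminal node there is the unique short simple root (B_7). A semisimple Lie algebra decomposes uniquely as the direct sum of simple ideals, one per connected component of its Dynkin diagram, so g ≅ A_3 ⊕ B_7 (dimension 15 + 105 = 120).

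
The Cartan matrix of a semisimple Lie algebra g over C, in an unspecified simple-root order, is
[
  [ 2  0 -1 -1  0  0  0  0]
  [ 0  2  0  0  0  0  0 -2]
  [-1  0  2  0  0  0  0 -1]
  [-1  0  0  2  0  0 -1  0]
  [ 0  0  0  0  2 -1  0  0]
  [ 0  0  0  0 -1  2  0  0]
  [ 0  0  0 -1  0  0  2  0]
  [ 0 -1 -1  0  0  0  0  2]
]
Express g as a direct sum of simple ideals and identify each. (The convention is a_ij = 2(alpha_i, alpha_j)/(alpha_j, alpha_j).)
The diagram associated to this matrix has two connected components: the simple roots {alpha_5, alpha_6} form a chain of 2 nodes with single edges (A_2), and {alpha_1, alpha_2, alpha_3, alpha_4, alpha_7, alpha_8} form a chain of 6 nodes with a double edge at one end; the terminal node there is the unique long simple root (C_6). A semisimple Lie algebra decomposes uniquely as the direct sum of simple ideals, one per connected component of its Dynkin diagram, so g ≅ A_2 ⊕ C_6 (dimension 8 + 78 = 86).

A_2 + C_6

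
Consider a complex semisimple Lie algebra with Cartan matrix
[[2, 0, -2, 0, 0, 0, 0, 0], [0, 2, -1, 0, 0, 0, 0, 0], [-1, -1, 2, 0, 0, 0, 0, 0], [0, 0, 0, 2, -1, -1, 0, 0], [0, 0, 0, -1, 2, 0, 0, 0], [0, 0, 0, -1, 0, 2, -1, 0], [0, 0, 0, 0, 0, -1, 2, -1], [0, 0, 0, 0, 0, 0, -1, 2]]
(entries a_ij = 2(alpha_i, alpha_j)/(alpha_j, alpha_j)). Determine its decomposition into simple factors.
The diagram associated to this matrix has two connected components: the simple roots {alpha_4, alpha_5, alpha_6, alpha_7, alpha_8} form a chain of 5 nodes with single edges (A_5), and {alpha_1, alpha_2, alpha_3} form a chain of 3 nodes with a double edge at one end; the terminal node there is the unique long simple root (C_3). A semisimple Lie algebra decomposes uniquely as the direct sum of simple ideals, one per connected component of its Dynkin diagram, so g ≅ A_5 ⊕ C_3 (dimension 35 + 21 = 56).

type A_5 ⊕ type C_3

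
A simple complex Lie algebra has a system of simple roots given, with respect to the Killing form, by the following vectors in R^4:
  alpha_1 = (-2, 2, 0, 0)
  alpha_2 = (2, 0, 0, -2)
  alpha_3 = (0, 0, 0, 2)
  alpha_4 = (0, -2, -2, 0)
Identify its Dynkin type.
Compute the Cartan integers a_ij = 2(alpha_i, alpha_j)/(alpha_j, alpha_j); the resulting 4x4 Cartan matrix is
[[2, -1, 0, -1], [-1, 2, -2, 0], [0, -1, 2, 0], [-1, 0, 0, 2]].
The roots have two lengths (squared-length ratio 2:1); the short ones are alpha_{3}. The associated Dynkin diagram is a chain of 4 nodes with a double edge at one end; the terminal node there is the unique short simple root (B_4), so the type is B_4 (the algebra so(9)).

B_4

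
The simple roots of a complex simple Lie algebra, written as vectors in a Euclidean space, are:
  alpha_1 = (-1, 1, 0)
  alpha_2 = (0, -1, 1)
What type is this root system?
Compute the Cartan integers a_ij = 2(alpha_i, alpha_j)/(alpha_j, alpha_j); the resulting 2x2 Cartan matrix is
[[2, -1], [-1, 2]].
All simple roots have the same length, so the diagram is simply laced. The associated Dynkin diagram is a chain of 2 nodes with single edges (A_2), so the type is A_2 (the algebra sl(3)).

A2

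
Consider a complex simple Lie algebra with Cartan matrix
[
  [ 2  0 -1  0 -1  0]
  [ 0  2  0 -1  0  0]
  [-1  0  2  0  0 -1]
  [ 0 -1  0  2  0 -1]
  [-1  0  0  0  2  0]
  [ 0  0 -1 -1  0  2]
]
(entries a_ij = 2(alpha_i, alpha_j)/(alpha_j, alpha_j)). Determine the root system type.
type A_6

The matrix has rank 6 with 2's on the diagonal. Reading the off-diagonal entries as Dynkin edges (a single edge where a_ij = a_ji = -1; a double or triple edge where a_ij * a_ji = 2 or 3), the diagram is a chain of 6 nodes with single edges (A_6). One simple-root ordering that puts it in standard form is (alpha_5, alpha_1, alpha_3, alpha_6, alpha_4, alpha_2). So the algebra is type A_6, i.e. sl(7).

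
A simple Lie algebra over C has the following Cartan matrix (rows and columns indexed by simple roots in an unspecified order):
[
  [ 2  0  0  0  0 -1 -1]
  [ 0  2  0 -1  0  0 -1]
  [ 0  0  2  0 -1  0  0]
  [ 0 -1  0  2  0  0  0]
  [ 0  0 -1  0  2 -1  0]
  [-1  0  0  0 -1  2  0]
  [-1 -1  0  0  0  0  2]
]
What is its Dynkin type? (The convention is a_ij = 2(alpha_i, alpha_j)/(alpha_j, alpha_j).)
The matrix has rank 7 with 2's on the diagonal. Reading the off-diagonal entries as Dynkin edges (a single edge where a_ij = a_ji = -1; a double or triple edge where a_ij * a_ji = 2 or 3), the diagram is a chain of 7 nodes with single edges (A_7). One simple-root ordering that puts it in standard form is (alpha_3, alpha_5, alpha_6, alpha_1, alpha_7, alpha_2, alpha_4). So the algebra is type A_7, i.e. sl(8).

A_7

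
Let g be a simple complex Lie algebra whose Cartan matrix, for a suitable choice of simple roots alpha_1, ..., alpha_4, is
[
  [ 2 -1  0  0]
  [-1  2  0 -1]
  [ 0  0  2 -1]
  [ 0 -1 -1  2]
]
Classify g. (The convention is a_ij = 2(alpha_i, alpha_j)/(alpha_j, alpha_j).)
The matrix has rank 4 with 2's on the diagonal. Reading the off-diagonal entries as Dynkin edges (a single edge where a_ij = a_ji = -1; a double or triple edge where a_ij * a_ji = 2 or 3), the diagram is a chain of 4 nodes with single edges (A_4). One simple-root ordering that puts it in standard form is (alpha_3, alpha_4, alpha_2, alpha_1). So the algebra is type A_4, i.e. sl(5).

A4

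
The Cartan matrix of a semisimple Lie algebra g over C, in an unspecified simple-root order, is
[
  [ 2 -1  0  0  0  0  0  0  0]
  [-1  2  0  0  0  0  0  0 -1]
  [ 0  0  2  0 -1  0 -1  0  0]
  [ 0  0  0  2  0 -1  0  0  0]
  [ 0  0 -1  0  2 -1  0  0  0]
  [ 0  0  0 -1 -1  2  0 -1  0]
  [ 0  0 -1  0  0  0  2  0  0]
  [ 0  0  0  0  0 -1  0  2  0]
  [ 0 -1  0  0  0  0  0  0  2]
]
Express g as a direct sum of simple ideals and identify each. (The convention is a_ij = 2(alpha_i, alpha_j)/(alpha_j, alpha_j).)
A3 + D6

The diagram associated to this matrix has two connected components: the simple roots {alpha_1, alpha_2, alpha_9} form a chain of 3 nodes with single edges (A_3), and {alpha_3, alpha_4, alpha_5, alpha_6, alpha_7, alpha_8} form a chain of 4 nodes with a fork of two nodes at one end (D_6). A semisimple Lie algebra decomposes uniquely as the direct sum of simple ideals, one per connected component of its Dynkin diagram, so g ≅ A_3 ⊕ D_6 (dimension 15 + 66 = 81).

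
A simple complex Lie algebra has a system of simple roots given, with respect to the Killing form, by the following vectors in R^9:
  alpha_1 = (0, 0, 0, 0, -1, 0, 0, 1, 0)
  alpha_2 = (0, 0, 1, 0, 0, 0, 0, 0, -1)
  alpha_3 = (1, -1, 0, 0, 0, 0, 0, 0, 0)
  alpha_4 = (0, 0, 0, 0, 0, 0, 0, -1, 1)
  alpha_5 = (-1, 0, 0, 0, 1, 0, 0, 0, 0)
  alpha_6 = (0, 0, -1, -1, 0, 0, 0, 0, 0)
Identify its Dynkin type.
A6

Compute the Cartan integers a_ij = 2(alpha_i, alpha_j)/(alpha_j, alpha_j); the resulting 6x6 Cartan matrix is
[[2, 0, 0, -1, -1, 0], [0, 2, 0, -1, 0, -1], [0, 0, 2, 0, -1, 0], [-1, -1, 0, 2, 0, 0], [-1, 0, -1, 0, 2, 0], [0, -1, 0, 0, 0, 2]].
All simple roots have the same length, so the diagram is simply laced. The associated Dynkin diagram is a chain of 6 nodes with single edges (A_6), so the type is A_6 (the algebra sl(7)).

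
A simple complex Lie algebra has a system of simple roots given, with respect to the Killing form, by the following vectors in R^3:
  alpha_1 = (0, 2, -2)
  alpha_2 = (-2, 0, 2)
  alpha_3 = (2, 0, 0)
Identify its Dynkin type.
Compute the Cartan integers a_ij = 2(alpha_i, alpha_j)/(alpha_j, alpha_j); the resulting 3x3 Cartan matrix is
[[2, -1, 0], [-1, 2, -2], [0, -1, 2]].
The roots have two lengths (squared-length ratio 2:1); the short ones are alpha_{3}. The associated Dynkin diagram is a chain of 3 nodes with a double edge at one end; the terminal node there is the unique short simple root (B_3), so the type is B_3 (the algebra so(7)).

B3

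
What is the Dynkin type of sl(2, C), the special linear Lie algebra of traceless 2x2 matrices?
This is sl(2), which has dimension 2^2 - 1 = 3 and rank 2 - 1 = 1 (a Cartan subalgebra is the diagonal traceless matrices). In the classification of classical Lie algebras, the special linear algebra sl(n+1) has type A_n; here n = 1, so the Dynkin diagram is a chain of 1 nodes with single edges (A_1). Hence the type is A_1.

A1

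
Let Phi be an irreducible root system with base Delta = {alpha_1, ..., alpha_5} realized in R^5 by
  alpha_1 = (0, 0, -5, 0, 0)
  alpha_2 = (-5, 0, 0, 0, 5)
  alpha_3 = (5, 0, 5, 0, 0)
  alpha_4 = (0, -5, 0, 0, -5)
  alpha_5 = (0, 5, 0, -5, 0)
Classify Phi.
Compute the Cartan integers a_ij = 2(alpha_i, alpha_j)/(alpha_j, alpha_j); the resulting 5x5 Cartan matrix is
[[2, 0, -1, 0, 0], [0, 2, -1, -1, 0], [-2, -1, 2, 0, 0], [0, -1, 0, 2, -1], [0, 0, 0, -1, 2]].
The roots have two lengths (squared-length ratio 2:1); the short ones are alpha_{1}. The associated Dynkin diagram is a chain of 5 nodes with a double edge at one end; the terminal node there is the unique short simple root (B_5), so the type is B_5 (the algebra so(11)).

type B_5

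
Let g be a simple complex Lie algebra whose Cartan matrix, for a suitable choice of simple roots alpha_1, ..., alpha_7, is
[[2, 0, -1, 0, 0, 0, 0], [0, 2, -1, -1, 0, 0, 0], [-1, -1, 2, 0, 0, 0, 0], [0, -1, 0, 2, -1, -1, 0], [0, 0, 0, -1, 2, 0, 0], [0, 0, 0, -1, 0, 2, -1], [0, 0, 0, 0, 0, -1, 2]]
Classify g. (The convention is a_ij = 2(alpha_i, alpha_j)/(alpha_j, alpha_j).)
E_7

The matrix has rank 7 with 2's on the diagonal. Reading the off-diagonal entries as Dynkin edges (a single edge where a_ij = a_ji = -1; a double or triple edge where a_ij * a_ji = 2 or 3), the diagram is a chain of 6 nodes with one extra node attached to the third node from one end (E_7). One simple-root ordering that puts it in standard form is (alpha_7, alpha_5, alpha_6, alpha_4, alpha_2, alpha_3, alpha_1). So the algebra is type E_7.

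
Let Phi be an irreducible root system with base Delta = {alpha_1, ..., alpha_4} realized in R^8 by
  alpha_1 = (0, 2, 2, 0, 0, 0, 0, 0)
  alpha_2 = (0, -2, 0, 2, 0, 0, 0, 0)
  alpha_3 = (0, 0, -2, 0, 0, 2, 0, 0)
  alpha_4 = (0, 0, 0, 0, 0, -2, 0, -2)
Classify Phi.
A_4

Compute the Cartan integers a_ij = 2(alpha_i, alpha_j)/(alpha_j, alpha_j); the resulting 4x4 Cartan matrix is
[[2, -1, -1, 0], [-1, 2, 0, 0], [-1, 0, 2, -1], [0, 0, -1, 2]].
All simple roots have the same length, so the diagram is simply laced. The associated Dynkin diagram is a chain of 4 nodes with single edges (A_4), so the type is A_4 (the algebra sl(5)).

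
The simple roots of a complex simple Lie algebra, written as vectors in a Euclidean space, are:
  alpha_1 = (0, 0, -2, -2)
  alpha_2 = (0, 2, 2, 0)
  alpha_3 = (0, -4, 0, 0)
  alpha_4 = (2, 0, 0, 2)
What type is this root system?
Compute the Cartan integers a_ij = 2(alpha_i, alpha_j)/(alpha_j, alpha_j); the resulting 4x4 Cartan matrix is
[[2, -1, 0, -1], [-1, 2, -1, 0], [0, -2, 2, 0], [-1, 0, 0, 2]].
The roots have two lengths (squared-length ratio 2:1); the short ones are alpha_{1,2,4}. The associated Dynkin diagram is a chain of 4 nodes with a double edge at one end; the terminal node there is the unique long simple root (C_4), so the type is C_4 (the algebra sp(8)).

C4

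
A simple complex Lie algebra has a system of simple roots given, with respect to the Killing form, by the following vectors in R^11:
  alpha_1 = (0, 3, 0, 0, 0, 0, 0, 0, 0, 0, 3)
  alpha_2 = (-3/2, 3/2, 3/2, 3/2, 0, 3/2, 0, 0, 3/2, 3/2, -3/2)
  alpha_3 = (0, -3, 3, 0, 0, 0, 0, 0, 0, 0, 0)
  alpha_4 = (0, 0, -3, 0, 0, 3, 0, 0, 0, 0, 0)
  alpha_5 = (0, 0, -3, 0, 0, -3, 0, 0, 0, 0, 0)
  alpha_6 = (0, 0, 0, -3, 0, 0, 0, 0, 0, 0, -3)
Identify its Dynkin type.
Compute the Cartan integers a_ij = 2(alpha_i, alpha_j)/(alpha_j, alpha_j); the resulting 6x6 Cartan matrix is
[[2, 0, -1, 0, 0, -1], [0, 2, 0, 0, -1, 0], [-1, 0, 2, -1, -1, 0], [0, 0, -1, 2, 0, 0], [0, -1, -1, 0, 2, 0], [-1, 0, 0, 0, 0, 2]].
All simple roots have the same length, so the diagram is simply laced. The associated Dynkin diagram is a chain of 5 nodes with one extra node attached to the third node from one end (E_6), so the type is E_6.

type E_6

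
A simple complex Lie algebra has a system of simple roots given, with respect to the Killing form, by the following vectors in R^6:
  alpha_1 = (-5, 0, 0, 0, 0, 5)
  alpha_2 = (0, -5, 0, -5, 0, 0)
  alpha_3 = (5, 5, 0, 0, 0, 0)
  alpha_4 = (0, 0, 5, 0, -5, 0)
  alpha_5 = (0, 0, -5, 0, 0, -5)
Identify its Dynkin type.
type A_5

Compute the Cartan integers a_ij = 2(alpha_i, alpha_j)/(alpha_j, alpha_j); the resulting 5x5 Cartan matrix is
[[2, 0, -1, 0, -1], [0, 2, -1, 0, 0], [-1, -1, 2, 0, 0], [0, 0, 0, 2, -1], [-1, 0, 0, -1, 2]].
All simple roots have the same length, so the diagram is simply laced. The associated Dynkin diagram is a chain of 5 nodes with single edges (A_5), so the type is A_5 (the algebra sl(6)).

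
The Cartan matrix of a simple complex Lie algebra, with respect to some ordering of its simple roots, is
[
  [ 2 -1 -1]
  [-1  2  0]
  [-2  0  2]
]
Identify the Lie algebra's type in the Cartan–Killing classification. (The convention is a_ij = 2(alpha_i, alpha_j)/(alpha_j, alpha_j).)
The matrix has rank 3 with 2's on the diagonal. Reading the off-diagonal entries as Dynkin edges (a single edge where a_ij = a_ji = -1; a double or triple edge where a_ij * a_ji = 2 or 3), the diagram is a chain of 3 nodes with a double edge at one end; the terminal node there is the unique long simple root (C_3). One simple-root ordering that puts it in standard form is (alpha_2, alpha_1, alpha_3). So the algebra is type C_3, i.e. sp(6).

C_3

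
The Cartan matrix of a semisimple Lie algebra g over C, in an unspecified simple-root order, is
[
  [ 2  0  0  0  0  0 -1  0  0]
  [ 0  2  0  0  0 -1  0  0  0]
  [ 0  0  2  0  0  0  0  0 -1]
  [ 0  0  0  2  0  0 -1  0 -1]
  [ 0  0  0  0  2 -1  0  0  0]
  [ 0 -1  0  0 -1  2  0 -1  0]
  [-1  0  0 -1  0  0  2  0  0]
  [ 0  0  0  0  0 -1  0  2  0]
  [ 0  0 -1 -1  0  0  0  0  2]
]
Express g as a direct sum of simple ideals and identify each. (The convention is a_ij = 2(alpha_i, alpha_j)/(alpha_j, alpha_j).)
type A_5 + type D_4

The diagram associated to this matrix has two connected components: the simple roots {alpha_1, alpha_3, alpha_4, alpha_7, alpha_9} form a chain of 5 nodes with single edges (A_5), and {alpha_2, alpha_5, alpha_6, alpha_8} form a chain of 2 nodes with a fork of two nodes at one end (D_4). A semisimple Lie algebra decomposes uniquely as the direct sum of simple ideals, one per connected component of its Dynkin diagram, so g ≅ A_5 ⊕ D_4 (dimension 35 + 28 = 63).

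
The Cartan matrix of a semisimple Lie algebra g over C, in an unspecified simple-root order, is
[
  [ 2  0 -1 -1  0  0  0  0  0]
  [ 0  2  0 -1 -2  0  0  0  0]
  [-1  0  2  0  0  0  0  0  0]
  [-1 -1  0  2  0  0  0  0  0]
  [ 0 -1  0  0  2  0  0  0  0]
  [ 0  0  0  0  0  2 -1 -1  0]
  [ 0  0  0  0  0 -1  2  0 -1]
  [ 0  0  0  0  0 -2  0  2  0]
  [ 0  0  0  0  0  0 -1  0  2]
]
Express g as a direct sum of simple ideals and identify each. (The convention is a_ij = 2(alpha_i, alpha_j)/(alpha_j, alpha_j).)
The diagram associated to this matrix has two connected components: the simple roots {alpha_1, alpha_2, alpha_3, alpha_4, alpha_5} form a chain of 5 nodes with a double edge at one end; the terminal node there is the unique short simple root (B_5), and {alpha_6, alpha_7, alpha_8, alpha_9} form a chain of 4 nodes with a double edge at one end; the terminal node there is the unique long simple root (C_4). A semisimple Lie algebra decomposes uniquely as the direct sum of simple ideals, one per connected component of its Dynkin diagram, so g ≅ B_5 ⊕ C_4 (dimension 55 + 36 = 91).

B5 ⊕ C4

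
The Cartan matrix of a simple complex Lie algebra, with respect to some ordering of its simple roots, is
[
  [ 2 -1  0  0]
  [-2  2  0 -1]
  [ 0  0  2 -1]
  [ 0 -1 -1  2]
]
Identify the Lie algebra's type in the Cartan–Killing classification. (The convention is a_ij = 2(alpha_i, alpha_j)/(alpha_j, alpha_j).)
The matrix has rank 4 with 2's on the diagonal. Reading the off-diagonal entries as Dynkin edges (a single edge where a_ij = a_ji = -1; a double or triple edge where a_ij * a_ji = 2 or 3), the diagram is a chain of 4 nodes with a double edge at one end; the terminal node there is the unique short simple root (B_4). One simple-root ordering that puts it in standard form is (alpha_3, alpha_4, alpha_2, alpha_1). So the algebra is type B_4, i.e. so(9).

B4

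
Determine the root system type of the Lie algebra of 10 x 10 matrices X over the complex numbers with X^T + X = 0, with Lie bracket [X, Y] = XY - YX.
D_5

This is so(10) with 10 even, which has dimension 10(10-1)/2 = 45 and rank 10/2 = 5. In the classification of classical Lie algebras, the orthogonal algebra so(2n) in an even number of variables has type D_n; here n = 5, so the Dynkin diagram is a chain of 3 nodes with a fork of two nodes at one end (D_5). Hence the type is D_5.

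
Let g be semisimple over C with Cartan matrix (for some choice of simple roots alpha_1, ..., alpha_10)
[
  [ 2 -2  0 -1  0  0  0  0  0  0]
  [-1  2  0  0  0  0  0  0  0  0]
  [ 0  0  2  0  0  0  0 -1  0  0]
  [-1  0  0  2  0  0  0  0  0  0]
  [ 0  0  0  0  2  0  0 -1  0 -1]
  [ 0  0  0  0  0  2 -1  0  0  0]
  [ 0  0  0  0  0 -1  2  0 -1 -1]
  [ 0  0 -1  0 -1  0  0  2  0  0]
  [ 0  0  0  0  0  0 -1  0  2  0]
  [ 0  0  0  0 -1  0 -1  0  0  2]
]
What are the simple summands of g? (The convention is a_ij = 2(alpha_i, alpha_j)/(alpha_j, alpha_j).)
The diagram associated to this matrix has two connected components: the simple roots {alpha_1, alpha_2, alpha_4} form a chain of 3 nodes with a double edge at one end; the terminal node there is the unique short simple root (B_3), and {alpha_3, alpha_5, alpha_6, alpha_7, alpha_8, alpha_9, alpha_10} form a chain of 5 nodes with a fork of two nodes at one end (D_7). A semisimple Lie algebra decomposes uniquely as the direct sum of simple ideals, one per connected component of its Dynkin diagram, so g ≅ B_3 ⊕ D_7 (dimension 21 + 91 = 112).

B_3 + D_7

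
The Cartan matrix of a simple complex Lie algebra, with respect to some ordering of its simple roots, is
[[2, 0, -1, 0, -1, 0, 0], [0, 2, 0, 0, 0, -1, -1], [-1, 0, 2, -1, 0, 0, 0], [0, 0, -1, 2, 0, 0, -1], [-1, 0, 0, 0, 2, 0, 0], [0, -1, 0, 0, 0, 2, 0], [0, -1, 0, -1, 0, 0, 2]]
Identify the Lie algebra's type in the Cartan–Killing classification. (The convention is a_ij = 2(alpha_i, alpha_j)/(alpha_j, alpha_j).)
A_7 (sl(8))

The matrix has rank 7 with 2's on the diagonal. Reading the off-diagonal entries as Dynkin edges (a single edge where a_ij = a_ji = -1; a double or triple edge where a_ij * a_ji = 2 or 3), the diagram is a chain of 7 nodes with single edges (A_7). One simple-root ordering that puts it in standard form is (alpha_5, alpha_1, alpha_3, alpha_4, alpha_7, alpha_2, alpha_6). So the algebra is type A_7, i.e. sl(8).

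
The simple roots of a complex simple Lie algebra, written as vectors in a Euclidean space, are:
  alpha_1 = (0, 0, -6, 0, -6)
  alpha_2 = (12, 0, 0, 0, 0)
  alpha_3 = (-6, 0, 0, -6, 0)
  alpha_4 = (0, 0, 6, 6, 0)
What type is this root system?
C4

Compute the Cartan integers a_ij = 2(alpha_i, alpha_j)/(alpha_j, alpha_j); the resulting 4x4 Cartan matrix is
[[2, 0, 0, -1], [0, 2, -2, 0], [0, -1, 2, -1], [-1, 0, -1, 2]].
The roots have two lengths (squared-length ratio 2:1); the short ones are alpha_{1,3,4}. The associated Dynkin diagram is a chain of 4 nodes with a double edge at one end; the terminal node there is the unique long simple root (C_4), so the type is C_4 (the algebra sp(8)).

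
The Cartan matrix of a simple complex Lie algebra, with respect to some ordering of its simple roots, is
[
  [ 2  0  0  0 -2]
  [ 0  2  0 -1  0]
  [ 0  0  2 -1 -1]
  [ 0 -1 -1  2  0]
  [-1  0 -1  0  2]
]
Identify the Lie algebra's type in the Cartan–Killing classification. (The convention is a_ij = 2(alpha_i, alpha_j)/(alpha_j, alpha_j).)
The matrix has rank 5 with 2's on the diagonal. Reading the off-diagonal entries as Dynkin edges (a single edge where a_ij = a_ji = -1; a double or triple edge where a_ij * a_ji = 2 or 3), the diagram is a chain of 5 nodes with a double edge at one end; the terminal node there is the unique long simple root (C_5). One simple-root ordering that puts it in standard form is (alpha_2, alpha_4, alpha_3, alpha_5, alpha_1). So the algebra is type C_5, i.e. sp(10).

C_5 (sp(10))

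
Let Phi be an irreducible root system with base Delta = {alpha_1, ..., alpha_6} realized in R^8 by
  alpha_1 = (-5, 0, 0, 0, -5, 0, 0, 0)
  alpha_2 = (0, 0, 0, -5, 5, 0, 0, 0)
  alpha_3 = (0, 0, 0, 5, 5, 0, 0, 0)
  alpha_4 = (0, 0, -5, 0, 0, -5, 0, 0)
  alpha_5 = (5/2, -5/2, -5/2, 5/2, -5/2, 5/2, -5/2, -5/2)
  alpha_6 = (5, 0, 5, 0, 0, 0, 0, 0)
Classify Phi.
Compute the Cartan integers a_ij = 2(alpha_i, alpha_j)/(alpha_j, alpha_j); the resulting 6x6 Cartan matrix is
[[2, -1, -1, 0, 0, -1], [-1, 2, 0, 0, -1, 0], [-1, 0, 2, 0, 0, 0], [0, 0, 0, 2, 0, -1], [0, -1, 0, 0, 2, 0], [-1, 0, 0, -1, 0, 2]].
All simple roots have the same length, so the diagram is simply laced. The associated Dynkin diagram is a chain of 5 nodes with one extra node attached to the third node from one end (E_6), so the type is E_6.

type E_6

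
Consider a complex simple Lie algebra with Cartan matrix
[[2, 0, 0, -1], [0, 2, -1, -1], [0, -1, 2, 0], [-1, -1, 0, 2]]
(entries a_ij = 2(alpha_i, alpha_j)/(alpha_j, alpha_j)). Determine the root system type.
The matrix has rank 4 with 2's on the diagonal. Reading the off-diagonal entries as Dynkin edges (a single edge where a_ij = a_ji = -1; a double or triple edge where a_ij * a_ji = 2 or 3), the diagram is a chain of 4 nodes with single edges (A_4). One simple-root ordering that puts it in standard form is (alpha_1, alpha_4, alpha_2, alpha_3). So the algebra is type A_4, i.e. sl(5).

A_4 (sl(5))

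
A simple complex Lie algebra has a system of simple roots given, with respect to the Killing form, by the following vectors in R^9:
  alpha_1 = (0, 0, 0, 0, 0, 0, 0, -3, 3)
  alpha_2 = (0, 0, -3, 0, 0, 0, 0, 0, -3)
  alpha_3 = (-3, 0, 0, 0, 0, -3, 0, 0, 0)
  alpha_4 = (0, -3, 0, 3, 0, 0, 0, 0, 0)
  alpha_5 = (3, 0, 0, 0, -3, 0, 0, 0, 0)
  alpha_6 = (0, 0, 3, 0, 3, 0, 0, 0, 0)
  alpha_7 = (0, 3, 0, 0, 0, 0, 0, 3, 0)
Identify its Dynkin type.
Compute the Cartan integers a_ij = 2(alpha_i, alpha_j)/(alpha_j, alpha_j); the resulting 7x7 Cartan matrix is
[[2, -1, 0, 0, 0, 0, -1], [-1, 2, 0, 0, 0, -1, 0], [0, 0, 2, 0, -1, 0, 0], [0, 0, 0, 2, 0, 0, -1], [0, 0, -1, 0, 2, -1, 0], [0, -1, 0, 0, -1, 2, 0], [-1, 0, 0, -1, 0, 0, 2]].
All simple roots have the same length, so the diagram is simply laced. The associated Dynkin diagram is a chain of 7 nodes with single edges (A_7), so the type is A_7 (the algebra sl(8)).

type A_7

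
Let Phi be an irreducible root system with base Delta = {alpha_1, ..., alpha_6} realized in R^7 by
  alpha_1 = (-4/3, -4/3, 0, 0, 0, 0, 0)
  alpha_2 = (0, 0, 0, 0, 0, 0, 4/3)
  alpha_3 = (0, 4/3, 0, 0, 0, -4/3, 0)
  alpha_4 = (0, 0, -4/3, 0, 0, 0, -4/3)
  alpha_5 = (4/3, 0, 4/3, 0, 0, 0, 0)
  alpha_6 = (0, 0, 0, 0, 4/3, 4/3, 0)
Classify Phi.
type B_6

Compute the Cartan integers a_ij = 2(alpha_i, alpha_j)/(alpha_j, alpha_j); the resulting 6x6 Cartan matrix is
[[2, 0, -1, 0, -1, 0], [0, 2, 0, -1, 0, 0], [-1, 0, 2, 0, 0, -1], [0, -2, 0, 2, -1, 0], [-1, 0, 0, -1, 2, 0], [0, 0, -1, 0, 0, 2]].
The roots have two lengths (squared-length ratio 2:1); the short ones are alpha_{2}. The associated Dynkin diagram is a chain of 6 nodes with a double edge at one end; the terminal node there is the unique short simple root (B_6), so the type is B_6 (the algebra so(13)).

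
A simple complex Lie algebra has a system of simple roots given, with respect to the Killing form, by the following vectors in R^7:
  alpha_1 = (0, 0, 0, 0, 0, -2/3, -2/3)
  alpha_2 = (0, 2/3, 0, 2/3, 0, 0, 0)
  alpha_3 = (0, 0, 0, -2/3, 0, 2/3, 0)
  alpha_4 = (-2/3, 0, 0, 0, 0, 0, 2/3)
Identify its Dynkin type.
A_4

Compute the Cartan integers a_ij = 2(alpha_i, alpha_j)/(alpha_j, alpha_j); the resulting 4x4 Cartan matrix is
[[2, 0, -1, -1], [0, 2, -1, 0], [-1, -1, 2, 0], [-1, 0, 0, 2]].
All simple roots have the same length, so the diagram is simply laced. The associated Dynkin diagram is a chain of 4 nodes with single edges (A_4), so the type is A_4 (the algebra sl(5)).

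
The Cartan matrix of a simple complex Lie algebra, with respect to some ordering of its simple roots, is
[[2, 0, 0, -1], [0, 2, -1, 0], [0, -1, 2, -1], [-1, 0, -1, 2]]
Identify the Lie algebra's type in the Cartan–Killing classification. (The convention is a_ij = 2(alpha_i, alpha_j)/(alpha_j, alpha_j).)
A4

The matrix has rank 4 with 2's on the diagonal. Reading the off-diagonal entries as Dynkin edges (a single edge where a_ij = a_ji = -1; a double or triple edge where a_ij * a_ji = 2 or 3), the diagram is a chain of 4 nodes with single edges (A_4). One simple-root ordering that puts it in standard form is (alpha_1, alpha_4, alpha_3, alpha_2). So the algebra is type A_4, i.e. sl(5).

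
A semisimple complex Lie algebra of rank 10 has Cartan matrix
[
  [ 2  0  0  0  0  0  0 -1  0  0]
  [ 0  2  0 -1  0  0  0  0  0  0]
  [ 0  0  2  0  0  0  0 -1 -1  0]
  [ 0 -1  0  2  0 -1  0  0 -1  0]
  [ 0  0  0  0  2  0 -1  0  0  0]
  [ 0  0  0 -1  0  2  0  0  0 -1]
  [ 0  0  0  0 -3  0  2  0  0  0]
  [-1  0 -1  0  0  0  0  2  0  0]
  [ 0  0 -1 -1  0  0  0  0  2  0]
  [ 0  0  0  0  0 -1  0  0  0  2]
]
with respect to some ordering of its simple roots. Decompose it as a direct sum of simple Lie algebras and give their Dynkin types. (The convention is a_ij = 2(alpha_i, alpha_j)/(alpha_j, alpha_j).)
The diagram associated to this matrix has two connected components: the simple roots {alpha_1, alpha_2, alpha_3, alpha_4, alpha_6, alpha_8, alpha_9, alpha_10} form a chain of 7 nodes with one extra node attached to the third node from one end (E_8), and {alpha_5, alpha_7} form two nodes joined by a triple edge (G_2). A semisimple Lie algebra decomposes uniquely as the direct sum of simple ideals, one per connected component of its Dynkin diagram, so g ≅ E_8 ⊕ G_2 (dimension 248 + 14 = 262).

E_8 ⊕ G_2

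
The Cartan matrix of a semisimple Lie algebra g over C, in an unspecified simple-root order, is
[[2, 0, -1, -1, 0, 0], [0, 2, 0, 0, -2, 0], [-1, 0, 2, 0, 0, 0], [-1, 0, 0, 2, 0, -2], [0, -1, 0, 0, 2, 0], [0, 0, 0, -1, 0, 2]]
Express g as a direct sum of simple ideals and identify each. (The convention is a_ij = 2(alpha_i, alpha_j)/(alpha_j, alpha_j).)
B2 ⊕ B4

The diagram associated to this matrix has two connected components: the simple roots {alpha_2, alpha_5} form a chain of 2 nodes with a double edge at one end; the terminal node there is the unique short simple root (B_2), and {alpha_1, alpha_3, alpha_4, alpha_6} form a chain of 4 nodes with a double edge at one end; the terminal node there is the unique short simple root (B_4). A semisimple Lie algebra decomposes uniquely as the direct sum of simple ideals, one per connected component of its Dynkin diagram, so g ≅ B_2 ⊕ B_4 (dimension 10 + 36 = 46).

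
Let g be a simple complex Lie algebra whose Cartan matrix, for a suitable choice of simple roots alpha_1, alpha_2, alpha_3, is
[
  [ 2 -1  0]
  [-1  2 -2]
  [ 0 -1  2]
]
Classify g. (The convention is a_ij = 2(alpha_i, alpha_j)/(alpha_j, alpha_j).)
B_3 (so(7))

The matrix has rank 3 with 2's on the diagonal. Reading the off-diagonal entries as Dynkin edges (a single edge where a_ij = a_ji = -1; a double or triple edge where a_ij * a_ji = 2 or 3), the diagram is a chain of 3 nodes with a double edge at one end; the terminal node there is the unique short simple root (B_3). One simple-root ordering that puts it in standard form is (alpha_1, alpha_2, alpha_3). So the algebra is type B_3, i.e. so(7).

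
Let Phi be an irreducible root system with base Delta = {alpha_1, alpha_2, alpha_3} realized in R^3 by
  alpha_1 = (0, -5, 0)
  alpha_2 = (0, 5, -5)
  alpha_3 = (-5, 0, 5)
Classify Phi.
Compute the Cartan integers a_ij = 2(alpha_i, alpha_j)/(alpha_j, alpha_j); the resulting 3x3 Cartan matrix is
[[2, -1, 0], [-2, 2, -1], [0, -1, 2]].
The roots have two lengths (squared-length ratio 2:1); the short ones are alpha_{1}. The associated Dynkin diagram is a chain of 3 nodes with a double edge at one end; the terminal node there is the unique short simple root (B_3), so the type is B_3 (the algebra so(7)).

type B_3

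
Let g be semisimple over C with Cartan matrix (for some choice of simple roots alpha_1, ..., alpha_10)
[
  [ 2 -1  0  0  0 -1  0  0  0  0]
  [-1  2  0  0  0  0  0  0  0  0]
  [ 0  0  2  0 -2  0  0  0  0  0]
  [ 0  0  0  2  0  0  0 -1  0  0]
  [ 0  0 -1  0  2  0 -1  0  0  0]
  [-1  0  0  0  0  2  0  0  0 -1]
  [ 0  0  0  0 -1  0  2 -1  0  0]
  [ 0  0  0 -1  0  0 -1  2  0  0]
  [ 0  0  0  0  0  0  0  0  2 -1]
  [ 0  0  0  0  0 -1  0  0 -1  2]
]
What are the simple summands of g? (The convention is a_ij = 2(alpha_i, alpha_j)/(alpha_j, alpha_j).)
The diagram associated to this matrix has two connected components: the simple roots {alpha_1, alpha_2, alpha_6, alpha_9, alpha_10} form a chain of 5 nodes with single edges (A_5), and {alpha_3, alpha_4, alpha_5, alpha_7, alpha_8} form a chain of 5 nodes with a double edge at one end; the terminal node there is the unique long simple root (C_5). A semisimple Lie algebra decomposes uniquely as the direct sum of simple ideals, one per connected component of its Dynkin diagram, so g ≅ A_5 ⊕ C_5 (dimension 35 + 55 = 90).

A_5 (sl(6)) + C_5 (sp(10))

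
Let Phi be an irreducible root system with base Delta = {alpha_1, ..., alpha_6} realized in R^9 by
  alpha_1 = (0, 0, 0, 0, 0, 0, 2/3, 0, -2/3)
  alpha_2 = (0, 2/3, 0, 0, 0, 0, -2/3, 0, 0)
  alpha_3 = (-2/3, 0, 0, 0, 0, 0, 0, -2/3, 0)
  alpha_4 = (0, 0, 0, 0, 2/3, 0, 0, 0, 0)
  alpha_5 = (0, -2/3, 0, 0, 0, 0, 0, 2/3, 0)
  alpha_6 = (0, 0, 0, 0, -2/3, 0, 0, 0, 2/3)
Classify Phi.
B6

Compute the Cartan integers a_ij = 2(alpha_i, alpha_j)/(alpha_j, alpha_j); the resulting 6x6 Cartan matrix is
[[2, -1, 0, 0, 0, -1], [-1, 2, 0, 0, -1, 0], [0, 0, 2, 0, -1, 0], [0, 0, 0, 2, 0, -1], [0, -1, -1, 0, 2, 0], [-1, 0, 0, -2, 0, 2]].
The roots have two lengths (squared-length ratio 2:1); the short ones are alpha_{4}. The associated Dynkin diagram is a chain of 6 nodes with a double edge at one end; the terminal node there is the unique short simple root (B_6), so the type is B_6 (the algebra so(13)).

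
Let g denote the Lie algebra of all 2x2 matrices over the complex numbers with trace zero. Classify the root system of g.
A_1 (sl(2))

This is sl(2), which has dimension 2^2 - 1 = 3 and rank 2 - 1 = 1 (a Cartan subalgebra is the diagonal traceless matrices). In the classification of classical Lie algebras, the special linear algebra sl(n+1) has type A_n; here n = 1, so the Dynkin diagram is a chain of 1 nodes with single edges (A_1). Hence the type is A_1.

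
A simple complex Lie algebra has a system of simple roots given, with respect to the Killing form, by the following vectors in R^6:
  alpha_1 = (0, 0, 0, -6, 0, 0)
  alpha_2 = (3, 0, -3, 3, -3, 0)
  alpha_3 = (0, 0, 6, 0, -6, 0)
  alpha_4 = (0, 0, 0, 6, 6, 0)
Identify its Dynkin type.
F4

Compute the Cartan integers a_ij = 2(alpha_i, alpha_j)/(alpha_j, alpha_j); the resulting 4x4 Cartan matrix is
[[2, -1, 0, -1], [-1, 2, 0, 0], [0, 0, 2, -1], [-2, 0, -1, 2]].
The roots have two lengths (squared-length ratio 2:1); the short ones are alpha_{1,2}. The associated Dynkin diagram is a chain of 4 nodes with a double edge between the middle two (F_4), so the type is F_4.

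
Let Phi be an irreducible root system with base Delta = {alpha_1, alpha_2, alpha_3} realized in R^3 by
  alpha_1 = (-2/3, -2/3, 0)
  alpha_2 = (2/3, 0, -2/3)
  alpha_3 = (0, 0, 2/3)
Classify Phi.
Compute the Cartan integers a_ij = 2(alpha_i, alpha_j)/(alpha_j, alpha_j); the resulting 3x3 Cartan matrix is
[[2, -1, 0], [-1, 2, -2], [0, -1, 2]].
The roots have two lengths (squared-length ratio 2:1); the short ones are alpha_{3}. The associated Dynkin diagram is a chain of 3 nodes with a double edge at one end; the terminal node there is the unique short simple root (B_3), so the type is B_3 (the algebra so(7)).

type B_3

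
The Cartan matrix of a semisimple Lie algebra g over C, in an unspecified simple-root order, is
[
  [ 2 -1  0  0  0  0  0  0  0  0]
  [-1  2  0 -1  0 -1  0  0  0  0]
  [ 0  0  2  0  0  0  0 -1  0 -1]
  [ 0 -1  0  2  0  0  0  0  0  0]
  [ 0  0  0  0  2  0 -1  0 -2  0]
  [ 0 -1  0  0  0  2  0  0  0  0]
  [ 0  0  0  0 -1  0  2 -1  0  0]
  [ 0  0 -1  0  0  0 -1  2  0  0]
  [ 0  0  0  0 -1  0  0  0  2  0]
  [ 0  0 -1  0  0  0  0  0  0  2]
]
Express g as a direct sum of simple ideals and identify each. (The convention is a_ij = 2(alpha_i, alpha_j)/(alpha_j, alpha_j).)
The diagram associated to this matrix has two connected components: the simple roots {alpha_3, alpha_5, alpha_7, alpha_8, alpha_9, alpha_10} form a chain of 6 nodes with a double edge at one end; the terminal node there is the unique short simple root (B_6), and {alpha_1, alpha_2, alpha_4, alpha_6} form a chain of 2 nodes with a fork of two nodes at one end (D_4). A semisimple Lie algebra decomposes uniquely as the direct sum of simple ideals, one per connected component of its Dynkin diagram, so g ≅ B_6 ⊕ D_4 (dimension 78 + 28 = 106).

B_6 (so(13)) + D_4 (so(8))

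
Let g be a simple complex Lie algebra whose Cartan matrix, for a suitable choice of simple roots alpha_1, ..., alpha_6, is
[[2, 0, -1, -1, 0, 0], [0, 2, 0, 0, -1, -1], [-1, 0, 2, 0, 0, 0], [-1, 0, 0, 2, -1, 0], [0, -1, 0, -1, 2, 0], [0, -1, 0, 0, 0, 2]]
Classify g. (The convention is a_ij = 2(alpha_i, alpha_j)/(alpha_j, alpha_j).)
The matrix has rank 6 with 2's on the diagonal. Reading the off-diagonal entries as Dynkin edges (a single edge where a_ij = a_ji = -1; a double or triple edge where a_ij * a_ji = 2 or 3), the diagram is a chain of 6 nodes with single edges (A_6). One simple-root ordering that puts it in standard form is (alpha_6, alpha_2, alpha_5, alpha_4, alpha_1, alpha_3). So the algebra is type A_6, i.e. sl(7).

A_6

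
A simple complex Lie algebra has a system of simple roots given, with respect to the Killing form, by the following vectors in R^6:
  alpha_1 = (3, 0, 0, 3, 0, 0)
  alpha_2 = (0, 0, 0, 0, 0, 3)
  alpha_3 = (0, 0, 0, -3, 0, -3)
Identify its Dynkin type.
B_3

Compute the Cartan integers a_ij = 2(alpha_i, alpha_j)/(alpha_j, alpha_j); the resulting 3x3 Cartan matrix is
[[2, 0, -1], [0, 2, -1], [-1, -2, 2]].
The roots have two lengths (squared-length ratio 2:1); the short ones are alpha_{2}. The associated Dynkin diagram is a chain of 3 nodes with a double edge at one end; the terminal node there is the unique short simple root (B_3), so the type is B_3 (the algebra so(7)).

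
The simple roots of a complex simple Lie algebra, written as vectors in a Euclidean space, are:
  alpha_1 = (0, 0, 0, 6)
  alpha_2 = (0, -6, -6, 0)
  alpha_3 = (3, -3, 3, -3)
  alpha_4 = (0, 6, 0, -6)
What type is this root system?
F_4

Compute the Cartan integers a_ij = 2(alpha_i, alpha_j)/(alpha_j, alpha_j); the resulting 4x4 Cartan matrix is
[[2, 0, -1, -1], [0, 2, 0, -1], [-1, 0, 2, 0], [-2, -1, 0, 2]].
The roots have two lengths (squared-length ratio 2:1); the short ones are alpha_{1,3}. The associated Dynkin diagram is a chain of 4 nodes with a double edge between the middle two (F_4), so the type is F_4.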